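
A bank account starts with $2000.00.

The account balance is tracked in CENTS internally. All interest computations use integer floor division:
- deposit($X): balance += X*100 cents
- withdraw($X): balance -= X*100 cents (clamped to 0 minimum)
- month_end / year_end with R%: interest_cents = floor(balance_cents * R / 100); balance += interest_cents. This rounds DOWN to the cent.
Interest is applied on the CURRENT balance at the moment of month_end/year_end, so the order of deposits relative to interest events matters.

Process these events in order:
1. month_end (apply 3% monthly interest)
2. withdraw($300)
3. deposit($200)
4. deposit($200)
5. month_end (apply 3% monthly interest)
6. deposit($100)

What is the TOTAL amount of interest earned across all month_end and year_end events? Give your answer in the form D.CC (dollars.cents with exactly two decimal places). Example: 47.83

After 1 (month_end (apply 3% monthly interest)): balance=$2060.00 total_interest=$60.00
After 2 (withdraw($300)): balance=$1760.00 total_interest=$60.00
After 3 (deposit($200)): balance=$1960.00 total_interest=$60.00
After 4 (deposit($200)): balance=$2160.00 total_interest=$60.00
After 5 (month_end (apply 3% monthly interest)): balance=$2224.80 total_interest=$124.80
After 6 (deposit($100)): balance=$2324.80 total_interest=$124.80

Answer: 124.80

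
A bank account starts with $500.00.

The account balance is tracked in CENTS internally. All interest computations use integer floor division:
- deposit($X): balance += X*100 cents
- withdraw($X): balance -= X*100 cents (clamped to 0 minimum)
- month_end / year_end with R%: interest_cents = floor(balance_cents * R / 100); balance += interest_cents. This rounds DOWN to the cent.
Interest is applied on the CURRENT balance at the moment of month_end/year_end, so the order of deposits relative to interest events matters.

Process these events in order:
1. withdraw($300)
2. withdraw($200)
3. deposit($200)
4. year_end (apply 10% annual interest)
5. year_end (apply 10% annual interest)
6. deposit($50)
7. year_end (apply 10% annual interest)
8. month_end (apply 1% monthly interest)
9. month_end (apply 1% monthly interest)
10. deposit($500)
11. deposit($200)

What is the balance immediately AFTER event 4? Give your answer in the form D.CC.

Answer: 220.00

Derivation:
After 1 (withdraw($300)): balance=$200.00 total_interest=$0.00
After 2 (withdraw($200)): balance=$0.00 total_interest=$0.00
After 3 (deposit($200)): balance=$200.00 total_interest=$0.00
After 4 (year_end (apply 10% annual interest)): balance=$220.00 total_interest=$20.00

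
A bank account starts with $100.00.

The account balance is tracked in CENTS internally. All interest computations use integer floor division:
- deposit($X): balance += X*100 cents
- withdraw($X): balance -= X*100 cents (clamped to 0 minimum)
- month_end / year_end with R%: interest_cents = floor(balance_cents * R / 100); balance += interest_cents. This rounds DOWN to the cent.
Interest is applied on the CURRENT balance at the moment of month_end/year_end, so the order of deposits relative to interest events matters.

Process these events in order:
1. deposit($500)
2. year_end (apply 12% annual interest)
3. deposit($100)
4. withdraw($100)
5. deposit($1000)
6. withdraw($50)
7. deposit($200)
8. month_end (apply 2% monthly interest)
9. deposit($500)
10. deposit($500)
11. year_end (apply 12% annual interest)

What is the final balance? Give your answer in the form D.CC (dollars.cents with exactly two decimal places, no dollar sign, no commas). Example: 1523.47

Answer: 3201.45

Derivation:
After 1 (deposit($500)): balance=$600.00 total_interest=$0.00
After 2 (year_end (apply 12% annual interest)): balance=$672.00 total_interest=$72.00
After 3 (deposit($100)): balance=$772.00 total_interest=$72.00
After 4 (withdraw($100)): balance=$672.00 total_interest=$72.00
After 5 (deposit($1000)): balance=$1672.00 total_interest=$72.00
After 6 (withdraw($50)): balance=$1622.00 total_interest=$72.00
After 7 (deposit($200)): balance=$1822.00 total_interest=$72.00
After 8 (month_end (apply 2% monthly interest)): balance=$1858.44 total_interest=$108.44
After 9 (deposit($500)): balance=$2358.44 total_interest=$108.44
After 10 (deposit($500)): balance=$2858.44 total_interest=$108.44
After 11 (year_end (apply 12% annual interest)): balance=$3201.45 total_interest=$451.45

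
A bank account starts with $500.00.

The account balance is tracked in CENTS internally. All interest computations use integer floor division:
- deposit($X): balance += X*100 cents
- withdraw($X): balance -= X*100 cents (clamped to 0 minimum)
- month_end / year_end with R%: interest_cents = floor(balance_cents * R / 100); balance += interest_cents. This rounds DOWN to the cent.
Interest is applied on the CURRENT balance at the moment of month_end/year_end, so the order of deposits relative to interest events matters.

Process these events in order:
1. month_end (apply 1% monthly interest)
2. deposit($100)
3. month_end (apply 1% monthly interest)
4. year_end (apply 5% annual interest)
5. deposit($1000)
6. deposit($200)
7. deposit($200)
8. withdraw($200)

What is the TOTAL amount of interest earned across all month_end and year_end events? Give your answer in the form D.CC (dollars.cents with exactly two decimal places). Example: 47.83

Answer: 41.60

Derivation:
After 1 (month_end (apply 1% monthly interest)): balance=$505.00 total_interest=$5.00
After 2 (deposit($100)): balance=$605.00 total_interest=$5.00
After 3 (month_end (apply 1% monthly interest)): balance=$611.05 total_interest=$11.05
After 4 (year_end (apply 5% annual interest)): balance=$641.60 total_interest=$41.60
After 5 (deposit($1000)): balance=$1641.60 total_interest=$41.60
After 6 (deposit($200)): balance=$1841.60 total_interest=$41.60
After 7 (deposit($200)): balance=$2041.60 total_interest=$41.60
After 8 (withdraw($200)): balance=$1841.60 total_interest=$41.60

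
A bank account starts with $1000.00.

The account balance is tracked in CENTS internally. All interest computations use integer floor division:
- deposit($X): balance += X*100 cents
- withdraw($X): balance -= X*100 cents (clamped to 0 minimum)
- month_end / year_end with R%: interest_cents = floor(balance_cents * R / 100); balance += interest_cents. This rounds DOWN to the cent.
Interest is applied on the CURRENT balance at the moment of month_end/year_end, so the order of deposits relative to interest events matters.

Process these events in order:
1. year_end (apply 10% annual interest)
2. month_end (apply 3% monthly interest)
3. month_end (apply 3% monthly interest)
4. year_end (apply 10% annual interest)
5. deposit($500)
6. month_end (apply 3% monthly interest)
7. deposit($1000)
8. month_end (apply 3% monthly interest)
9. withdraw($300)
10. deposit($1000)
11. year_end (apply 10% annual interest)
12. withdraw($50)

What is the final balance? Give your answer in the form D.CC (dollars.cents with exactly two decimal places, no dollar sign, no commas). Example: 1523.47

After 1 (year_end (apply 10% annual interest)): balance=$1100.00 total_interest=$100.00
After 2 (month_end (apply 3% monthly interest)): balance=$1133.00 total_interest=$133.00
After 3 (month_end (apply 3% monthly interest)): balance=$1166.99 total_interest=$166.99
After 4 (year_end (apply 10% annual interest)): balance=$1283.68 total_interest=$283.68
After 5 (deposit($500)): balance=$1783.68 total_interest=$283.68
After 6 (month_end (apply 3% monthly interest)): balance=$1837.19 total_interest=$337.19
After 7 (deposit($1000)): balance=$2837.19 total_interest=$337.19
After 8 (month_end (apply 3% monthly interest)): balance=$2922.30 total_interest=$422.30
After 9 (withdraw($300)): balance=$2622.30 total_interest=$422.30
After 10 (deposit($1000)): balance=$3622.30 total_interest=$422.30
After 11 (year_end (apply 10% annual interest)): balance=$3984.53 total_interest=$784.53
After 12 (withdraw($50)): balance=$3934.53 total_interest=$784.53

Answer: 3934.53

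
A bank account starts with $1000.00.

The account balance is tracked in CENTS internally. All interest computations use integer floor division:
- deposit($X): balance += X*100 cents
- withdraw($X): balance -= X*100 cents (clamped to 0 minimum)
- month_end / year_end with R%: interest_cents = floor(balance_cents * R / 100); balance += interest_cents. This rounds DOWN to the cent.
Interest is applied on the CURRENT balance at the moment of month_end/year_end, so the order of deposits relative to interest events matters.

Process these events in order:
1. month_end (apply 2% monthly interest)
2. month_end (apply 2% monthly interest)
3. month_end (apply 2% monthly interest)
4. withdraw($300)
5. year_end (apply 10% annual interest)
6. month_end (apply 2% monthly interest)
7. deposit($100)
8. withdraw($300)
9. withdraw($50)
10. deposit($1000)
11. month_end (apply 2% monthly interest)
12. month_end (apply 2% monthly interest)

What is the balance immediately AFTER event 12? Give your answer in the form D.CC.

Answer: 1668.86

Derivation:
After 1 (month_end (apply 2% monthly interest)): balance=$1020.00 total_interest=$20.00
After 2 (month_end (apply 2% monthly interest)): balance=$1040.40 total_interest=$40.40
After 3 (month_end (apply 2% monthly interest)): balance=$1061.20 total_interest=$61.20
After 4 (withdraw($300)): balance=$761.20 total_interest=$61.20
After 5 (year_end (apply 10% annual interest)): balance=$837.32 total_interest=$137.32
After 6 (month_end (apply 2% monthly interest)): balance=$854.06 total_interest=$154.06
After 7 (deposit($100)): balance=$954.06 total_interest=$154.06
After 8 (withdraw($300)): balance=$654.06 total_interest=$154.06
After 9 (withdraw($50)): balance=$604.06 total_interest=$154.06
After 10 (deposit($1000)): balance=$1604.06 total_interest=$154.06
After 11 (month_end (apply 2% monthly interest)): balance=$1636.14 total_interest=$186.14
After 12 (month_end (apply 2% monthly interest)): balance=$1668.86 total_interest=$218.86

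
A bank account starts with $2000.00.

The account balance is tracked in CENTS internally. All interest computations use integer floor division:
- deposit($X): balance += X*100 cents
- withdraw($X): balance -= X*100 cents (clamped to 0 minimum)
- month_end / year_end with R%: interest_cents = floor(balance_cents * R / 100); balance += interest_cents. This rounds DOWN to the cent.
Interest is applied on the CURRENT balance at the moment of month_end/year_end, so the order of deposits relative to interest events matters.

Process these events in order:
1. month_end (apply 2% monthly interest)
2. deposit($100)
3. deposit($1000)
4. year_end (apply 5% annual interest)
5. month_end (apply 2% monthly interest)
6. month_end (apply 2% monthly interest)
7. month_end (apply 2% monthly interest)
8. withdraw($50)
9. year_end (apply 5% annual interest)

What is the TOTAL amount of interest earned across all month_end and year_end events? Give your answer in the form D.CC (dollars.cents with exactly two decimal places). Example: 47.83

Answer: 571.22

Derivation:
After 1 (month_end (apply 2% monthly interest)): balance=$2040.00 total_interest=$40.00
After 2 (deposit($100)): balance=$2140.00 total_interest=$40.00
After 3 (deposit($1000)): balance=$3140.00 total_interest=$40.00
After 4 (year_end (apply 5% annual interest)): balance=$3297.00 total_interest=$197.00
After 5 (month_end (apply 2% monthly interest)): balance=$3362.94 total_interest=$262.94
After 6 (month_end (apply 2% monthly interest)): balance=$3430.19 total_interest=$330.19
After 7 (month_end (apply 2% monthly interest)): balance=$3498.79 total_interest=$398.79
After 8 (withdraw($50)): balance=$3448.79 total_interest=$398.79
After 9 (year_end (apply 5% annual interest)): balance=$3621.22 total_interest=$571.22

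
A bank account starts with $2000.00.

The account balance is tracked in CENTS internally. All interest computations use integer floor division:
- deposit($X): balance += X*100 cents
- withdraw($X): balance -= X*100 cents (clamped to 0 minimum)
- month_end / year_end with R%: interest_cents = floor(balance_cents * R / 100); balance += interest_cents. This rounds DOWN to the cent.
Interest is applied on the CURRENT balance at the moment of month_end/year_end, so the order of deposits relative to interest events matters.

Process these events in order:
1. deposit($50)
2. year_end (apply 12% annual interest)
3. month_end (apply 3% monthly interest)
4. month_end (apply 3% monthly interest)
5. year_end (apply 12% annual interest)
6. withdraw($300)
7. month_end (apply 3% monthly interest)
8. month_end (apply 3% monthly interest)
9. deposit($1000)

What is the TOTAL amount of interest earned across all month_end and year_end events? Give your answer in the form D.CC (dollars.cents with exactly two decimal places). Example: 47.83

After 1 (deposit($50)): balance=$2050.00 total_interest=$0.00
After 2 (year_end (apply 12% annual interest)): balance=$2296.00 total_interest=$246.00
After 3 (month_end (apply 3% monthly interest)): balance=$2364.88 total_interest=$314.88
After 4 (month_end (apply 3% monthly interest)): balance=$2435.82 total_interest=$385.82
After 5 (year_end (apply 12% annual interest)): balance=$2728.11 total_interest=$678.11
After 6 (withdraw($300)): balance=$2428.11 total_interest=$678.11
After 7 (month_end (apply 3% monthly interest)): balance=$2500.95 total_interest=$750.95
After 8 (month_end (apply 3% monthly interest)): balance=$2575.97 total_interest=$825.97
After 9 (deposit($1000)): balance=$3575.97 total_interest=$825.97

Answer: 825.97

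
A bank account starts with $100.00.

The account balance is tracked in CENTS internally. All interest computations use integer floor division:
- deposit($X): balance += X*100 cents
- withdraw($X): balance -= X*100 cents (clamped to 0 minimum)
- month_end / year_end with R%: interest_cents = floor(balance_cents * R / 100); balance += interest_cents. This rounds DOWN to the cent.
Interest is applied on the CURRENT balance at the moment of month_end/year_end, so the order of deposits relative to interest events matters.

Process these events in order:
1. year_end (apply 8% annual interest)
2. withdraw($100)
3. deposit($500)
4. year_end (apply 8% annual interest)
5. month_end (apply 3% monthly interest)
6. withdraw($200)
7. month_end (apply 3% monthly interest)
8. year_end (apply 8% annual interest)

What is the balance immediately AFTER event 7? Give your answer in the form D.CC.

Answer: 376.04

Derivation:
After 1 (year_end (apply 8% annual interest)): balance=$108.00 total_interest=$8.00
After 2 (withdraw($100)): balance=$8.00 total_interest=$8.00
After 3 (deposit($500)): balance=$508.00 total_interest=$8.00
After 4 (year_end (apply 8% annual interest)): balance=$548.64 total_interest=$48.64
After 5 (month_end (apply 3% monthly interest)): balance=$565.09 total_interest=$65.09
After 6 (withdraw($200)): balance=$365.09 total_interest=$65.09
After 7 (month_end (apply 3% monthly interest)): balance=$376.04 total_interest=$76.04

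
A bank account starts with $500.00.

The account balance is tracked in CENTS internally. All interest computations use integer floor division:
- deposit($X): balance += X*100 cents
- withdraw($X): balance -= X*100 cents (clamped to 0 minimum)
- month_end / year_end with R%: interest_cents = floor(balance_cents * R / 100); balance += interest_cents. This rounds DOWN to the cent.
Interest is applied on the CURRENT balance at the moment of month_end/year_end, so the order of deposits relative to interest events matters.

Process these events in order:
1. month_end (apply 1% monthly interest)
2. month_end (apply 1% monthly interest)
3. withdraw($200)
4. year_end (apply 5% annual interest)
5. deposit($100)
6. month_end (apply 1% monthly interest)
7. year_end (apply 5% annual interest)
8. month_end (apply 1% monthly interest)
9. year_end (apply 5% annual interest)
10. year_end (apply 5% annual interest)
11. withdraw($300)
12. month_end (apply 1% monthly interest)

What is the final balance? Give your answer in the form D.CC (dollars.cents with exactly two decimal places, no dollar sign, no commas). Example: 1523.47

Answer: 204.53

Derivation:
After 1 (month_end (apply 1% monthly interest)): balance=$505.00 total_interest=$5.00
After 2 (month_end (apply 1% monthly interest)): balance=$510.05 total_interest=$10.05
After 3 (withdraw($200)): balance=$310.05 total_interest=$10.05
After 4 (year_end (apply 5% annual interest)): balance=$325.55 total_interest=$25.55
After 5 (deposit($100)): balance=$425.55 total_interest=$25.55
After 6 (month_end (apply 1% monthly interest)): balance=$429.80 total_interest=$29.80
After 7 (year_end (apply 5% annual interest)): balance=$451.29 total_interest=$51.29
After 8 (month_end (apply 1% monthly interest)): balance=$455.80 total_interest=$55.80
After 9 (year_end (apply 5% annual interest)): balance=$478.59 total_interest=$78.59
After 10 (year_end (apply 5% annual interest)): balance=$502.51 total_interest=$102.51
After 11 (withdraw($300)): balance=$202.51 total_interest=$102.51
After 12 (month_end (apply 1% monthly interest)): balance=$204.53 total_interest=$104.53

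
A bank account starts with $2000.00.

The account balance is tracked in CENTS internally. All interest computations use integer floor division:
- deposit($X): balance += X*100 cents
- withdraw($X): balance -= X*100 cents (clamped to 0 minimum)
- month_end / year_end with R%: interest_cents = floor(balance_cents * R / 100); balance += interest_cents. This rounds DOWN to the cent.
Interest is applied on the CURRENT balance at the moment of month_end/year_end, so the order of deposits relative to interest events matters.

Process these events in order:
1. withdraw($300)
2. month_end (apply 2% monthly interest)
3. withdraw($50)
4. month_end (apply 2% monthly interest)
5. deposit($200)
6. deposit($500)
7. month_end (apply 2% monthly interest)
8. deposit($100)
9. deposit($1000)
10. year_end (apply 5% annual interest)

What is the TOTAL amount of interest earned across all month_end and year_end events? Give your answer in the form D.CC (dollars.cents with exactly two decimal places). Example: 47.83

After 1 (withdraw($300)): balance=$1700.00 total_interest=$0.00
After 2 (month_end (apply 2% monthly interest)): balance=$1734.00 total_interest=$34.00
After 3 (withdraw($50)): balance=$1684.00 total_interest=$34.00
After 4 (month_end (apply 2% monthly interest)): balance=$1717.68 total_interest=$67.68
After 5 (deposit($200)): balance=$1917.68 total_interest=$67.68
After 6 (deposit($500)): balance=$2417.68 total_interest=$67.68
After 7 (month_end (apply 2% monthly interest)): balance=$2466.03 total_interest=$116.03
After 8 (deposit($100)): balance=$2566.03 total_interest=$116.03
After 9 (deposit($1000)): balance=$3566.03 total_interest=$116.03
After 10 (year_end (apply 5% annual interest)): balance=$3744.33 total_interest=$294.33

Answer: 294.33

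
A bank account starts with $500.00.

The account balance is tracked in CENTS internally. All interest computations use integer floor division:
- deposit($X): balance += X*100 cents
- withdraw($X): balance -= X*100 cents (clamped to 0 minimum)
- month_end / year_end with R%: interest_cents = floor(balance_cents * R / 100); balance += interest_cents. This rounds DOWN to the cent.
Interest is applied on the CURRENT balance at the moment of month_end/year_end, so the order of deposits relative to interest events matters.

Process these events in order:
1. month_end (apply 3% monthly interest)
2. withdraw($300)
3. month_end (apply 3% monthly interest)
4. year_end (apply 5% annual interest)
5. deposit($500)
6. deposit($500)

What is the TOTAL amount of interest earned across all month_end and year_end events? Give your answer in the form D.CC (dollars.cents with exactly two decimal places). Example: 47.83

Answer: 32.52

Derivation:
After 1 (month_end (apply 3% monthly interest)): balance=$515.00 total_interest=$15.00
After 2 (withdraw($300)): balance=$215.00 total_interest=$15.00
After 3 (month_end (apply 3% monthly interest)): balance=$221.45 total_interest=$21.45
After 4 (year_end (apply 5% annual interest)): balance=$232.52 total_interest=$32.52
After 5 (deposit($500)): balance=$732.52 total_interest=$32.52
After 6 (deposit($500)): balance=$1232.52 total_interest=$32.52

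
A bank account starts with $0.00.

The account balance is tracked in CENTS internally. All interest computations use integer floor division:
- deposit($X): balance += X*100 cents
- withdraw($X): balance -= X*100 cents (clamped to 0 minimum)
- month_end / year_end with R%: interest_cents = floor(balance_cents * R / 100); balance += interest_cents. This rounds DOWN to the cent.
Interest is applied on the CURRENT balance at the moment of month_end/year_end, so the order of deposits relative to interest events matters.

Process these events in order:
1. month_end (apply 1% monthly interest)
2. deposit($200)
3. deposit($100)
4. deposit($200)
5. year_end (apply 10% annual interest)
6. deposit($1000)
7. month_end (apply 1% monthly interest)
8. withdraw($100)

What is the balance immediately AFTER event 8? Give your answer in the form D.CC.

After 1 (month_end (apply 1% monthly interest)): balance=$0.00 total_interest=$0.00
After 2 (deposit($200)): balance=$200.00 total_interest=$0.00
After 3 (deposit($100)): balance=$300.00 total_interest=$0.00
After 4 (deposit($200)): balance=$500.00 total_interest=$0.00
After 5 (year_end (apply 10% annual interest)): balance=$550.00 total_interest=$50.00
After 6 (deposit($1000)): balance=$1550.00 total_interest=$50.00
After 7 (month_end (apply 1% monthly interest)): balance=$1565.50 total_interest=$65.50
After 8 (withdraw($100)): balance=$1465.50 total_interest=$65.50

Answer: 1465.50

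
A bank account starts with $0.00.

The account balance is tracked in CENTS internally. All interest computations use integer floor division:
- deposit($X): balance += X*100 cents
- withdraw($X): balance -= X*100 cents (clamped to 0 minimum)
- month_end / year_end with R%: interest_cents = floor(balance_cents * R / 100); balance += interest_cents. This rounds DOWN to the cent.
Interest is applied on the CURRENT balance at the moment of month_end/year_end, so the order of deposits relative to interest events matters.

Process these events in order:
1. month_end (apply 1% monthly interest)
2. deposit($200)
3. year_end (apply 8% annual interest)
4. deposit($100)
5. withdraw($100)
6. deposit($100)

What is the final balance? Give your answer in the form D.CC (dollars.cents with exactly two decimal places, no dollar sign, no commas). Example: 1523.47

Answer: 316.00

Derivation:
After 1 (month_end (apply 1% monthly interest)): balance=$0.00 total_interest=$0.00
After 2 (deposit($200)): balance=$200.00 total_interest=$0.00
After 3 (year_end (apply 8% annual interest)): balance=$216.00 total_interest=$16.00
After 4 (deposit($100)): balance=$316.00 total_interest=$16.00
After 5 (withdraw($100)): balance=$216.00 total_interest=$16.00
After 6 (deposit($100)): balance=$316.00 total_interest=$16.00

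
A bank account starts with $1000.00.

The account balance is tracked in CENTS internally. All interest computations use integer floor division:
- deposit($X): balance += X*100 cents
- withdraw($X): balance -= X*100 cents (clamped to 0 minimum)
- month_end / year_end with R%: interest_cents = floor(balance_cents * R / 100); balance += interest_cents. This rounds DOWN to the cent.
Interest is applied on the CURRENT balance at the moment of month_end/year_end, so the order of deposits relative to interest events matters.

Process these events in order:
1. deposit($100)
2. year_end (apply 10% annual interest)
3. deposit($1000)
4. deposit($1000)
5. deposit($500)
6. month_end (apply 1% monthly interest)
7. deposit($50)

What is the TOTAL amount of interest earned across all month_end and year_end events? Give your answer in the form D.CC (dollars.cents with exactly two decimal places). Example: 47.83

Answer: 147.10

Derivation:
After 1 (deposit($100)): balance=$1100.00 total_interest=$0.00
After 2 (year_end (apply 10% annual interest)): balance=$1210.00 total_interest=$110.00
After 3 (deposit($1000)): balance=$2210.00 total_interest=$110.00
After 4 (deposit($1000)): balance=$3210.00 total_interest=$110.00
After 5 (deposit($500)): balance=$3710.00 total_interest=$110.00
After 6 (month_end (apply 1% monthly interest)): balance=$3747.10 total_interest=$147.10
After 7 (deposit($50)): balance=$3797.10 total_interest=$147.10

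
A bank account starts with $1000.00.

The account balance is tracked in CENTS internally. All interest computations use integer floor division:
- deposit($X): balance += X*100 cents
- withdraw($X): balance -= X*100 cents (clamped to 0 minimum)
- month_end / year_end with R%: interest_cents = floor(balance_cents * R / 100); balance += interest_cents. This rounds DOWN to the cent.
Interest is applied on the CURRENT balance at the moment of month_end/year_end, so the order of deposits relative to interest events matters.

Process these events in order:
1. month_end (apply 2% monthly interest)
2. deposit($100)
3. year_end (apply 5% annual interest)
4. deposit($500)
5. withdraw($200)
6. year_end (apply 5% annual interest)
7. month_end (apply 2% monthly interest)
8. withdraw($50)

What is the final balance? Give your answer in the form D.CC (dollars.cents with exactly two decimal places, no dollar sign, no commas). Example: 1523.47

After 1 (month_end (apply 2% monthly interest)): balance=$1020.00 total_interest=$20.00
After 2 (deposit($100)): balance=$1120.00 total_interest=$20.00
After 3 (year_end (apply 5% annual interest)): balance=$1176.00 total_interest=$76.00
After 4 (deposit($500)): balance=$1676.00 total_interest=$76.00
After 5 (withdraw($200)): balance=$1476.00 total_interest=$76.00
After 6 (year_end (apply 5% annual interest)): balance=$1549.80 total_interest=$149.80
After 7 (month_end (apply 2% monthly interest)): balance=$1580.79 total_interest=$180.79
After 8 (withdraw($50)): balance=$1530.79 total_interest=$180.79

Answer: 1530.79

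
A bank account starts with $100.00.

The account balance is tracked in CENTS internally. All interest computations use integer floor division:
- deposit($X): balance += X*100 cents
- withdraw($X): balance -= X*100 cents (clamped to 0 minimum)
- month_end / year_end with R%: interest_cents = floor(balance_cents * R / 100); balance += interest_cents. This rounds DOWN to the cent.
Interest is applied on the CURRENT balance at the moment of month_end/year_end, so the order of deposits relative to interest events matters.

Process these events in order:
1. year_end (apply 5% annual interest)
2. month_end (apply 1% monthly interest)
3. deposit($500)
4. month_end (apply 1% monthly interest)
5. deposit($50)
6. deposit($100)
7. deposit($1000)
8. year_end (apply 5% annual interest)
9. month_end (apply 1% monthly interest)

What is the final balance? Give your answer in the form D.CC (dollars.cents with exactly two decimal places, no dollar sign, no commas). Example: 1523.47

Answer: 1868.71

Derivation:
After 1 (year_end (apply 5% annual interest)): balance=$105.00 total_interest=$5.00
After 2 (month_end (apply 1% monthly interest)): balance=$106.05 total_interest=$6.05
After 3 (deposit($500)): balance=$606.05 total_interest=$6.05
After 4 (month_end (apply 1% monthly interest)): balance=$612.11 total_interest=$12.11
After 5 (deposit($50)): balance=$662.11 total_interest=$12.11
After 6 (deposit($100)): balance=$762.11 total_interest=$12.11
After 7 (deposit($1000)): balance=$1762.11 total_interest=$12.11
After 8 (year_end (apply 5% annual interest)): balance=$1850.21 total_interest=$100.21
After 9 (month_end (apply 1% monthly interest)): balance=$1868.71 total_interest=$118.71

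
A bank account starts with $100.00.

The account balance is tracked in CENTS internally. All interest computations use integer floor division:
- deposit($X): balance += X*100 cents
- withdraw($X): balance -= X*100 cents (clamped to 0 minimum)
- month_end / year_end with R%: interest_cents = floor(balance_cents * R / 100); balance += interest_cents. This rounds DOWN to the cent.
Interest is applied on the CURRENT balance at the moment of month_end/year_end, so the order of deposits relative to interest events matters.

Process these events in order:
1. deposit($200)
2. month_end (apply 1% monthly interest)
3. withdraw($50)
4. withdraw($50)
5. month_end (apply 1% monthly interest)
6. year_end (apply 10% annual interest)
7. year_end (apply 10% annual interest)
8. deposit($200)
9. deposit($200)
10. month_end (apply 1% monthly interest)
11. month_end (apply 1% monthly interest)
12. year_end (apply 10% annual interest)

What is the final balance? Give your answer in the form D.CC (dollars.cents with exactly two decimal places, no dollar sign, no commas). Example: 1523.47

Answer: 727.21

Derivation:
After 1 (deposit($200)): balance=$300.00 total_interest=$0.00
After 2 (month_end (apply 1% monthly interest)): balance=$303.00 total_interest=$3.00
After 3 (withdraw($50)): balance=$253.00 total_interest=$3.00
After 4 (withdraw($50)): balance=$203.00 total_interest=$3.00
After 5 (month_end (apply 1% monthly interest)): balance=$205.03 total_interest=$5.03
After 6 (year_end (apply 10% annual interest)): balance=$225.53 total_interest=$25.53
After 7 (year_end (apply 10% annual interest)): balance=$248.08 total_interest=$48.08
After 8 (deposit($200)): balance=$448.08 total_interest=$48.08
After 9 (deposit($200)): balance=$648.08 total_interest=$48.08
After 10 (month_end (apply 1% monthly interest)): balance=$654.56 total_interest=$54.56
After 11 (month_end (apply 1% monthly interest)): balance=$661.10 total_interest=$61.10
After 12 (year_end (apply 10% annual interest)): balance=$727.21 total_interest=$127.21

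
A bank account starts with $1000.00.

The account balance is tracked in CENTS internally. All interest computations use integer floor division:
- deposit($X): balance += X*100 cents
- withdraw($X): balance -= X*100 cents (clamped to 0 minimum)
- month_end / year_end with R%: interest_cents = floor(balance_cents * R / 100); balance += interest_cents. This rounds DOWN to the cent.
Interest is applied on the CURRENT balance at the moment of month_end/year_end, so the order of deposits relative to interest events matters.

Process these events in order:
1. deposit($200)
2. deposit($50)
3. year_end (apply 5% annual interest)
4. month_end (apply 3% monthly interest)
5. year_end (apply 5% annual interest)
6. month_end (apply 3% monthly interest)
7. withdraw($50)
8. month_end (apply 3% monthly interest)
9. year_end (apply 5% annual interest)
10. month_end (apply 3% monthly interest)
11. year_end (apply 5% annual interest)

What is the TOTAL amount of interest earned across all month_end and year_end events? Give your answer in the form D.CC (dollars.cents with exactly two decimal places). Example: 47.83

After 1 (deposit($200)): balance=$1200.00 total_interest=$0.00
After 2 (deposit($50)): balance=$1250.00 total_interest=$0.00
After 3 (year_end (apply 5% annual interest)): balance=$1312.50 total_interest=$62.50
After 4 (month_end (apply 3% monthly interest)): balance=$1351.87 total_interest=$101.87
After 5 (year_end (apply 5% annual interest)): balance=$1419.46 total_interest=$169.46
After 6 (month_end (apply 3% monthly interest)): balance=$1462.04 total_interest=$212.04
After 7 (withdraw($50)): balance=$1412.04 total_interest=$212.04
After 8 (month_end (apply 3% monthly interest)): balance=$1454.40 total_interest=$254.40
After 9 (year_end (apply 5% annual interest)): balance=$1527.12 total_interest=$327.12
After 10 (month_end (apply 3% monthly interest)): balance=$1572.93 total_interest=$372.93
After 11 (year_end (apply 5% annual interest)): balance=$1651.57 total_interest=$451.57

Answer: 451.57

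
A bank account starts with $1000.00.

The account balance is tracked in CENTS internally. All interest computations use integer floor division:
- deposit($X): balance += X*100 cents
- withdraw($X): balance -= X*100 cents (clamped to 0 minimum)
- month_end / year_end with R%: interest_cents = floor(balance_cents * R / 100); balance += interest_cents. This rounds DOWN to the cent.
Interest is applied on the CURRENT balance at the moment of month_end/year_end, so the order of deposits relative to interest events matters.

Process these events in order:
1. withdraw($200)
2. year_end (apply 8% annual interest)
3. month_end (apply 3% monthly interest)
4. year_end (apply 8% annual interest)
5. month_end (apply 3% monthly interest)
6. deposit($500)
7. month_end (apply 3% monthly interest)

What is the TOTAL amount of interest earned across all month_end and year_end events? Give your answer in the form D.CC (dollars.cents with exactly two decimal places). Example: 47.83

After 1 (withdraw($200)): balance=$800.00 total_interest=$0.00
After 2 (year_end (apply 8% annual interest)): balance=$864.00 total_interest=$64.00
After 3 (month_end (apply 3% monthly interest)): balance=$889.92 total_interest=$89.92
After 4 (year_end (apply 8% annual interest)): balance=$961.11 total_interest=$161.11
After 5 (month_end (apply 3% monthly interest)): balance=$989.94 total_interest=$189.94
After 6 (deposit($500)): balance=$1489.94 total_interest=$189.94
After 7 (month_end (apply 3% monthly interest)): balance=$1534.63 total_interest=$234.63

Answer: 234.63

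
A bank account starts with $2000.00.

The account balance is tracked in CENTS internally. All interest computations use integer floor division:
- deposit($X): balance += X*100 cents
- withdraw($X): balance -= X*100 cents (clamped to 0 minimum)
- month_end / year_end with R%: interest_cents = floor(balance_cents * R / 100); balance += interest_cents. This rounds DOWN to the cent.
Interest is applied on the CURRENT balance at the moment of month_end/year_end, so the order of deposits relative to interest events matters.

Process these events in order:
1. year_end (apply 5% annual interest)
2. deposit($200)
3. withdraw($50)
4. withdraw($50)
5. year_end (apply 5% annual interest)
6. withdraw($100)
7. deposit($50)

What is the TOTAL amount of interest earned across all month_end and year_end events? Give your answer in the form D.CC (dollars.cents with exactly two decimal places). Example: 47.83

Answer: 210.00

Derivation:
After 1 (year_end (apply 5% annual interest)): balance=$2100.00 total_interest=$100.00
After 2 (deposit($200)): balance=$2300.00 total_interest=$100.00
After 3 (withdraw($50)): balance=$2250.00 total_interest=$100.00
After 4 (withdraw($50)): balance=$2200.00 total_interest=$100.00
After 5 (year_end (apply 5% annual interest)): balance=$2310.00 total_interest=$210.00
After 6 (withdraw($100)): balance=$2210.00 total_interest=$210.00
After 7 (deposit($50)): balance=$2260.00 total_interest=$210.00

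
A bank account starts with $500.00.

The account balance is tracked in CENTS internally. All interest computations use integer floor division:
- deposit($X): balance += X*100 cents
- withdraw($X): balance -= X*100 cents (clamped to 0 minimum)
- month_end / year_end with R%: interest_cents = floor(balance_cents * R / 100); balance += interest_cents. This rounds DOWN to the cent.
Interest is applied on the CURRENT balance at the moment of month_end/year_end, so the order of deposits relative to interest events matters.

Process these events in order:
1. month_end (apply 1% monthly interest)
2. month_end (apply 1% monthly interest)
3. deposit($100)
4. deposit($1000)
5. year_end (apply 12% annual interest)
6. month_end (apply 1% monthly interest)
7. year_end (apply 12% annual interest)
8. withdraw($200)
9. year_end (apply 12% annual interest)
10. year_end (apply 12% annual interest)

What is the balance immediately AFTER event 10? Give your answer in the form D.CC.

Answer: 2307.87

Derivation:
After 1 (month_end (apply 1% monthly interest)): balance=$505.00 total_interest=$5.00
After 2 (month_end (apply 1% monthly interest)): balance=$510.05 total_interest=$10.05
After 3 (deposit($100)): balance=$610.05 total_interest=$10.05
After 4 (deposit($1000)): balance=$1610.05 total_interest=$10.05
After 5 (year_end (apply 12% annual interest)): balance=$1803.25 total_interest=$203.25
After 6 (month_end (apply 1% monthly interest)): balance=$1821.28 total_interest=$221.28
After 7 (year_end (apply 12% annual interest)): balance=$2039.83 total_interest=$439.83
After 8 (withdraw($200)): balance=$1839.83 total_interest=$439.83
After 9 (year_end (apply 12% annual interest)): balance=$2060.60 total_interest=$660.60
After 10 (year_end (apply 12% annual interest)): balance=$2307.87 total_interest=$907.87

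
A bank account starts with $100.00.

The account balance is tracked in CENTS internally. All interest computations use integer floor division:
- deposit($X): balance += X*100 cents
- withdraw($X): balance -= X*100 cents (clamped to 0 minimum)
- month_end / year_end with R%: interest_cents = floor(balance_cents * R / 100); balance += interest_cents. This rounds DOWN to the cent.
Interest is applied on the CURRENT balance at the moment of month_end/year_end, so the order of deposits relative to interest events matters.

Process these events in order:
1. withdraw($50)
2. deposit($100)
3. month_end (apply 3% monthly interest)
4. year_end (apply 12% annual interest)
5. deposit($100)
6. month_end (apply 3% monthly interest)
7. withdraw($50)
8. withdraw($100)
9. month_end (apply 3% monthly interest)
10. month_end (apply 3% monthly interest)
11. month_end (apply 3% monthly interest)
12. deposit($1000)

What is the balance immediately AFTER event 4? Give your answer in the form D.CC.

After 1 (withdraw($50)): balance=$50.00 total_interest=$0.00
After 2 (deposit($100)): balance=$150.00 total_interest=$0.00
After 3 (month_end (apply 3% monthly interest)): balance=$154.50 total_interest=$4.50
After 4 (year_end (apply 12% annual interest)): balance=$173.04 total_interest=$23.04

Answer: 173.04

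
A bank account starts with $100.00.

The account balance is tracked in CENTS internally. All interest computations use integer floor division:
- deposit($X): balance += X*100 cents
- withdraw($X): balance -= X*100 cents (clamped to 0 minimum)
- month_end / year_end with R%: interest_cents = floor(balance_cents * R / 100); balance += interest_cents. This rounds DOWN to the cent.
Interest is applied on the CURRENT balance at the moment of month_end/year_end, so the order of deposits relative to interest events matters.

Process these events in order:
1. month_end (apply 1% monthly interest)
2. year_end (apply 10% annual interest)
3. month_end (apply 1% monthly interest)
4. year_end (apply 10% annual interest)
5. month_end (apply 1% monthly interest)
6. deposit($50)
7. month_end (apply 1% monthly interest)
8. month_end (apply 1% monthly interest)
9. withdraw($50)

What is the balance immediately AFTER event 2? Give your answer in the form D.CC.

Answer: 111.10

Derivation:
After 1 (month_end (apply 1% monthly interest)): balance=$101.00 total_interest=$1.00
After 2 (year_end (apply 10% annual interest)): balance=$111.10 total_interest=$11.10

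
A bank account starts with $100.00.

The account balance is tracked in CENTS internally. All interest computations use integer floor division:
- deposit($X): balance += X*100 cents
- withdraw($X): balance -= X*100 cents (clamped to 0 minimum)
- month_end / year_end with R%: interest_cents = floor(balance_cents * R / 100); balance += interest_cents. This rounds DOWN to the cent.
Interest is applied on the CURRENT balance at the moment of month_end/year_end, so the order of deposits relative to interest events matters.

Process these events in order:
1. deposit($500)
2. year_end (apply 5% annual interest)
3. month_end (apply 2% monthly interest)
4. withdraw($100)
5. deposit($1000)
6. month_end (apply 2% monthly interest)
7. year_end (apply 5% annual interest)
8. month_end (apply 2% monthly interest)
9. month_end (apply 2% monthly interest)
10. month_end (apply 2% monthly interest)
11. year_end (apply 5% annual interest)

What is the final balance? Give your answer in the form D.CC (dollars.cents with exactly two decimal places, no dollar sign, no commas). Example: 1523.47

Answer: 1840.89

Derivation:
After 1 (deposit($500)): balance=$600.00 total_interest=$0.00
After 2 (year_end (apply 5% annual interest)): balance=$630.00 total_interest=$30.00
After 3 (month_end (apply 2% monthly interest)): balance=$642.60 total_interest=$42.60
After 4 (withdraw($100)): balance=$542.60 total_interest=$42.60
After 5 (deposit($1000)): balance=$1542.60 total_interest=$42.60
After 6 (month_end (apply 2% monthly interest)): balance=$1573.45 total_interest=$73.45
After 7 (year_end (apply 5% annual interest)): balance=$1652.12 total_interest=$152.12
After 8 (month_end (apply 2% monthly interest)): balance=$1685.16 total_interest=$185.16
After 9 (month_end (apply 2% monthly interest)): balance=$1718.86 total_interest=$218.86
After 10 (month_end (apply 2% monthly interest)): balance=$1753.23 total_interest=$253.23
After 11 (year_end (apply 5% annual interest)): balance=$1840.89 total_interest=$340.89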